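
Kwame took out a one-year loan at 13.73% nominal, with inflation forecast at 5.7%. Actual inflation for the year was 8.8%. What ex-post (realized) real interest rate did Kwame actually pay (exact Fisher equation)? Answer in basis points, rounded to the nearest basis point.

Ex-post: (1 + 0.1373)/(1 + 0.0880) − 1 = 4.5313%
So the realized real rate is 453 basis points.

453 basis points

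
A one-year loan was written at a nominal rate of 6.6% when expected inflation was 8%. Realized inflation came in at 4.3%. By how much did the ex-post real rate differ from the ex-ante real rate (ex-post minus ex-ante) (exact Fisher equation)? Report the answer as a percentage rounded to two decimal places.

Ex-ante: (1 + 0.0660)/(1 + 0.0800) − 1 = -1.2963%
Ex-post: (1 + 0.0660)/(1 + 0.0430) − 1 = 2.2052%
Difference (ex-post − ex-ante) = 3.5015% → 3.50%.

3.50%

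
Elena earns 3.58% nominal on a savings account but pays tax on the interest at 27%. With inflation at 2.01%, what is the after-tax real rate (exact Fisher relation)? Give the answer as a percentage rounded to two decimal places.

0.59%

After-tax nominal return = 3.58% × (1 − 0.27) = 2.6134%.
1 + r = 1.026134 / 1.02010 = 1.005915
After-tax real rate = 1.005915 − 1 → 0.59%.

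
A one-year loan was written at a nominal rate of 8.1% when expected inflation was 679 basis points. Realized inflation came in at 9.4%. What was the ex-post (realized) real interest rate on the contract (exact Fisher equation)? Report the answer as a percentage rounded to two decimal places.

-1.19%

Ex-post: (1 + 0.0810)/(1 + 0.0940) − 1 = -1.1883%
So the realized real rate is -1.19%.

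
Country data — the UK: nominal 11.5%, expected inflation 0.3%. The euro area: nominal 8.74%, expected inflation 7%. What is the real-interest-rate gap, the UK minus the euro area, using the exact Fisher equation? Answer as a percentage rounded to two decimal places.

9.54%

The UK: (1 + 0.1150)/(1 + 0.0030) − 1 = 11.1665%
The euro area: (1 + 0.0874)/(1 + 0.0700) − 1 = 1.6262%
Differential = 11.1665% − 1.6262% = 9.5403% → 9.54%.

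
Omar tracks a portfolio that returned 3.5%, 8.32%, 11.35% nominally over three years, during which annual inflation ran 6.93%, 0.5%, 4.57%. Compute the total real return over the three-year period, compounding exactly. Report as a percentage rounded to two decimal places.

11.09%

Compound the nominal returns: 1.0350 × 1.0832 × 1.1135 = 1.248358.
Compound inflation: 1.0693 × 1.0050 × 1.0457 = 1.123758.
Deflate: 1.248358 / 1.123758 = 1.110878.
Total real return = 1.110878 − 1 → 11.09%.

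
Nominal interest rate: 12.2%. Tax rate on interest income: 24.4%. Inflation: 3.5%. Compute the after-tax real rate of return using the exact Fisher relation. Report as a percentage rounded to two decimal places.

5.53%

After-tax nominal return = 12.2% × (1 − 0.244) = 9.2232%.
1 + r = 1.092232 / 1.03500 = 1.055297
After-tax real rate = 1.055297 − 1 → 5.53%.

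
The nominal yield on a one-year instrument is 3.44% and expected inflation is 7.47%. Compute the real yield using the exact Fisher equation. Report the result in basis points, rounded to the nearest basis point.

-375 basis points

1 + r = 1.03440 / 1.07470 = 0.962501
r = 0.962501 − 1 = -3.7499%, i.e. -375 basis points.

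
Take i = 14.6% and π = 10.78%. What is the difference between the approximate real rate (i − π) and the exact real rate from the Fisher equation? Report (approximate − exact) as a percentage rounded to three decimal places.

0.372%

Approximate: r ≈ 14.600% − 10.780% = 3.8200%
Exact: (1 + 0.1460)/(1 + 0.1078) − 1 = 3.4483%
Error = 3.8200% − 3.4483% = 0.3717% → 0.372%.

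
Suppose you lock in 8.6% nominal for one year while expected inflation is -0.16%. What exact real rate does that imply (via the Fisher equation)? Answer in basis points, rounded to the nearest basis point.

877 basis points

1 + r = 1.08600 / 0.99840 = 1.087740
r = 1.087740 − 1 = 8.7740%, i.e. 877 basis points.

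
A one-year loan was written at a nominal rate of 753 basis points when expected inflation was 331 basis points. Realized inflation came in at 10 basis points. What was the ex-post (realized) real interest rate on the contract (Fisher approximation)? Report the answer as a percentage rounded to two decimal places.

7.43%

Ex-post: 7.53% − 0.1% = 7.430%
So the realized real rate is 7.43%.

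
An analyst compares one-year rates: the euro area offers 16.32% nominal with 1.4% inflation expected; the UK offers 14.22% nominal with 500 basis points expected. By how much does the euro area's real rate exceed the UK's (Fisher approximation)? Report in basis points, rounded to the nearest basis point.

The euro area: 16.32% − 1.4% = 14.920%
The UK: 14.22% − 5% = 9.220%
Differential = 5.700% → 570 basis points.

570 basis points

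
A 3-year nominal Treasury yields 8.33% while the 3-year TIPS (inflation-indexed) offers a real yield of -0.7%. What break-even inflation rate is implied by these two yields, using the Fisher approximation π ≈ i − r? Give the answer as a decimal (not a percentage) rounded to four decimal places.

π ≈ i − r = 8.33% − (-0.7%) → 0.0903.

0.0903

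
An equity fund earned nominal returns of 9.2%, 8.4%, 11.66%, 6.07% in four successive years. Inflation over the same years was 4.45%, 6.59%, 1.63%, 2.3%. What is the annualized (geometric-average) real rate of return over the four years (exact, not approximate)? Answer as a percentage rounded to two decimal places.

Compound the nominal returns: 1.0920 × 1.0840 × 1.1166 × 1.0607 = 1.40198095.
Compound inflation: 1.0445 × 1.0659 × 1.0163 × 1.0230 = 1.15750391.
Deflate: 1.40198095 / 1.15750391 = 1.21121056.
Annualized real rate = 1.21121056^(1/4) − 1 = 4.9071% → 4.91%.

4.91%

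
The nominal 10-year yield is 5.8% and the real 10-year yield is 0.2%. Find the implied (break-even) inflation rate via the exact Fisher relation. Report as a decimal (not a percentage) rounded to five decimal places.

(1 + π) = (1 + i)/(1 + r) = 1.05800 / 1.00200 = 1.055888
Break-even inflation = 1.055888 − 1 → 0.05589.

0.05589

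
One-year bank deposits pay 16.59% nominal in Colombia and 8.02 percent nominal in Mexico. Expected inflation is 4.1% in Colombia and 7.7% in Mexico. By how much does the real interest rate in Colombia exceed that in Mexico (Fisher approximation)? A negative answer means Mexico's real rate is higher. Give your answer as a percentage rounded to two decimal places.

12.17%

Colombia: 16.59% − 4.1% = 12.490%
Mexico: 8.02% − 7.7% = 0.320%
Differential = 12.170% → 12.17%.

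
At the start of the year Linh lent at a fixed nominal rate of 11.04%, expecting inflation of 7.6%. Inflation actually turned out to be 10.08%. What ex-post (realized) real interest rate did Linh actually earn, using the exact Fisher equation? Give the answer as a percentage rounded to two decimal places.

0.87%

Ex-post: (1 + 0.1104)/(1 + 0.1008) − 1 = 0.8721%
So the realized real rate is 0.87%.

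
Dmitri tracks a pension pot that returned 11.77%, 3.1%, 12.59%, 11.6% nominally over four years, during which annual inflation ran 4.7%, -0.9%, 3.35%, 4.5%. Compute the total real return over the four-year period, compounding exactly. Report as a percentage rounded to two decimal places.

Compound the nominal returns: 1.1177 × 1.0310 × 1.1259 × 1.1160 = 1.447931.
Compound inflation: 1.0470 × 0.9910 × 1.0335 × 1.0450 = 1.120591.
Deflate: 1.447931 / 1.120591 = 1.292114.
Total real return = 1.292114 − 1 → 29.21%.

29.21%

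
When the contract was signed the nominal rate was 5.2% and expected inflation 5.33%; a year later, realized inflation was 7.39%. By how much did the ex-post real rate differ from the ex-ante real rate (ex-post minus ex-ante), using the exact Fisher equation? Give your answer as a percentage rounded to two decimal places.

-1.92%

Ex-ante: (1 + 0.0520)/(1 + 0.0533) − 1 = -0.1234%
Ex-post: (1 + 0.0520)/(1 + 0.0739) − 1 = -2.0393%
Difference (ex-post − ex-ante) = -1.9159% → -1.92%.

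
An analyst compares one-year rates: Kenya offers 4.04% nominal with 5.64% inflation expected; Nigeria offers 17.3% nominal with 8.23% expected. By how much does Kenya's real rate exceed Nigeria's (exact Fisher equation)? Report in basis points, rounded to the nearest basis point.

-989 basis points

Kenya: (1 + 0.0404)/(1 + 0.0564) − 1 = -1.5146%
Nigeria: (1 + 0.1730)/(1 + 0.0823) − 1 = 8.3803%
Differential = -1.5146% − 8.3803% = -9.8949% → -989 basis points.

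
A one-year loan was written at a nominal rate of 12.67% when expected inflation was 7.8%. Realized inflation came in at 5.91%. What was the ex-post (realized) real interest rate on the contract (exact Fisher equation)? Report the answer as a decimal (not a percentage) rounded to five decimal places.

0.06383

Ex-post: (1 + 0.1267)/(1 + 0.0591) − 1 = 6.3828%
So the realized real rate is 0.06383.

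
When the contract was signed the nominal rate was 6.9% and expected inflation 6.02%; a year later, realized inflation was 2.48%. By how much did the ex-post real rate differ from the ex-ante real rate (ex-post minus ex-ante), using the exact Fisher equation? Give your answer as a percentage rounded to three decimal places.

3.483%

Ex-ante: (1 + 0.0690)/(1 + 0.0602) − 1 = 0.8300%
Ex-post: (1 + 0.0690)/(1 + 0.0248) − 1 = 4.3130%
Difference (ex-post − ex-ante) = 3.4830% → 3.483%.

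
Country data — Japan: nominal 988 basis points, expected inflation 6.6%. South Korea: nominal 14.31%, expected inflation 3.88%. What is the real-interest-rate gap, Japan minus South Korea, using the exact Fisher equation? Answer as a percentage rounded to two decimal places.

-6.96%

Japan: (1 + 0.0988)/(1 + 0.0660) − 1 = 3.0769%
South Korea: (1 + 0.1431)/(1 + 0.0388) − 1 = 10.0404%
Differential = 3.0769% − 10.0404% = -6.9635% → -6.96%.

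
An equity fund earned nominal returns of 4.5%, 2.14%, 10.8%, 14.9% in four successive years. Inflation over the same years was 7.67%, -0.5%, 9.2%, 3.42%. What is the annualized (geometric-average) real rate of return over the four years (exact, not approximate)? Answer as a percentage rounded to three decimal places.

Compound the nominal returns: 1.0450 × 1.0214 × 1.1080 × 1.1490 = 1.35885130.
Compound inflation: 1.0767 × 0.9950 × 1.0920 × 1.0342 = 1.20988743.
Deflate: 1.35885130 / 1.20988743 = 1.12312209.
Annualized real rate = 1.12312209^(1/4) − 1 = 2.9454% → 2.945%.

2.945%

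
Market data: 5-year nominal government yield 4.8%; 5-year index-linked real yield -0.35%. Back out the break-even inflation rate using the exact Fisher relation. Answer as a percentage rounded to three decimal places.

5.168%

(1 + π) = (1 + i)/(1 + r) = 1.04800 / 0.99650 = 1.051681
Break-even inflation = 1.051681 − 1 → 5.168%.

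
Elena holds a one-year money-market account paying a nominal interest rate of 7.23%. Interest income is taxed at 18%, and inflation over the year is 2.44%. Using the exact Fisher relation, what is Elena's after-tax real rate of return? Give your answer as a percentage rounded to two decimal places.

After-tax nominal return = 7.23% × (1 − 0.18) = 5.9286%.
1 + r = 1.059286 / 1.02440 = 1.034055
After-tax real rate = 1.034055 − 1 → 3.41%.

3.41%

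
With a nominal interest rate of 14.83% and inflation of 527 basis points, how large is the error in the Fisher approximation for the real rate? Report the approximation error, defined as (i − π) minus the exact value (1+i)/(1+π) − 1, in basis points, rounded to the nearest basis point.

Approximate: r ≈ 14.830% − 5.270% = 9.5600%
Exact: (1 + 0.1483)/(1 + 0.0527) − 1 = 9.0814%
Error = 9.5600% − 9.0814% = 0.4786% → 48 basis points.

48 basis points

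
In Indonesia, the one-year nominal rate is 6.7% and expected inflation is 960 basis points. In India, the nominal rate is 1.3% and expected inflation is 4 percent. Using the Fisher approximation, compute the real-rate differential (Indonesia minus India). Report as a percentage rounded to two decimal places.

-0.20%

Indonesia: 6.7% − 9.6% = -2.900%
India: 1.3% − 4% = -2.700%
Differential = -0.200% → -0.20%.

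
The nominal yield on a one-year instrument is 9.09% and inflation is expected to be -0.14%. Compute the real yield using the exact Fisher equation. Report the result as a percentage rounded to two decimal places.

9.24%

1 + r = 1.09090 / 0.99860 = 1.092429
r = 1.092429 − 1 = 9.2429%, i.e. 9.24%.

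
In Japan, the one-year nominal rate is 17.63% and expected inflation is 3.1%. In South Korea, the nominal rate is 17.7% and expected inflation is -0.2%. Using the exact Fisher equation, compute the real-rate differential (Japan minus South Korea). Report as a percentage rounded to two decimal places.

-3.84%

Japan: (1 + 0.1763)/(1 + 0.0310) − 1 = 14.0931%
South Korea: (1 + 0.1770)/(1 − 0.0020) − 1 = 17.9359%
Differential = 14.0931% − 17.9359% = -3.8428% → -3.84%.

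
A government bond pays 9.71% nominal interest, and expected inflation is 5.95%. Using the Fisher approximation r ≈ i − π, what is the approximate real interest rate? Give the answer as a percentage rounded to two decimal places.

r ≈ i − π = 9.71% − 5.95% = 3.76%.

3.76%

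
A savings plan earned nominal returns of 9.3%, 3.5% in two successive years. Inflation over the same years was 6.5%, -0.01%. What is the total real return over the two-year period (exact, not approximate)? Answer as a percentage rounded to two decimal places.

Nominal growth factor = 1.0930 × 1.0350 = 1.131255
Price-level growth factor = 1.0650 × 0.9999 = 1.064894
Real growth factor = 1.131255 / 1.064894 = 1.062317
Total real return = 1.062317 − 1 → 6.23%.

6.23%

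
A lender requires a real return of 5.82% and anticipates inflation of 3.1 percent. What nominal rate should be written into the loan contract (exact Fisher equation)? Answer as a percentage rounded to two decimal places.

(1 + i) = (1 + r)(1 + π) = 1.05820 × 1.03100 = 1.0910042
i = 1.0910042 − 1, so the required nominal rate is 9.10%.

9.10%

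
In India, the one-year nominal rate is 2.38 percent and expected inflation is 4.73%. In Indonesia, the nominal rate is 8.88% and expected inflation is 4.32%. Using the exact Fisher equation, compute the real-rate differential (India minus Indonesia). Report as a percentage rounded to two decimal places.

India: (1 + 0.0238)/(1 + 0.0473) − 1 = -2.24387%
Indonesia: (1 + 0.0888)/(1 + 0.0432) − 1 = 4.37117%
Differential = -2.24387% − 4.37117% = -6.61503% → -6.62%.

-6.62%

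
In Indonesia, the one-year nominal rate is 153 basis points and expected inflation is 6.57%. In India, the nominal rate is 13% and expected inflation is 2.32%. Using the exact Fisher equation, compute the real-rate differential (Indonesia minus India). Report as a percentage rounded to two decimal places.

Indonesia: (1 + 0.0153)/(1 + 0.0657) − 1 = -4.7293%
India: (1 + 0.1300)/(1 + 0.0232) − 1 = 10.4378%
Differential = -4.7293% − 10.4378% = -15.1671% → -15.17%.

-15.17%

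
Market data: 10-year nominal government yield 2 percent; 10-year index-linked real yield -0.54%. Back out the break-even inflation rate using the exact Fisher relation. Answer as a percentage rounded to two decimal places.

(1 + π) = (1 + i)/(1 + r) = 1.02000 / 0.99460 = 1.025538
Break-even inflation = 1.025538 − 1 → 2.55%.

2.55%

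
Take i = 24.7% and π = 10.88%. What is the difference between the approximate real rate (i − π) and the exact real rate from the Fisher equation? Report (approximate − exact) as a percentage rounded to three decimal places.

Approximate: r ≈ 24.700% − 10.880% = 13.8200%
Exact: (1 + 0.2470)/(1 + 0.1088) − 1 = 12.4639%
Error = 13.8200% − 12.4639% = 1.3561% → 1.356%.

1.356%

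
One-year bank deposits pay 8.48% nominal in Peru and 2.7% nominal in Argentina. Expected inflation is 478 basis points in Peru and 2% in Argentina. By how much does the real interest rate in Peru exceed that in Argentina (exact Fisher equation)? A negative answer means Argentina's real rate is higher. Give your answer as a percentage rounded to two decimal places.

2.84%

Peru: (1 + 0.0848)/(1 + 0.0478) − 1 = 3.5312%
Argentina: (1 + 0.0270)/(1 + 0.0200) − 1 = 0.6863%
Differential = 3.5312% − 0.6863% = 2.8449% → 2.84%.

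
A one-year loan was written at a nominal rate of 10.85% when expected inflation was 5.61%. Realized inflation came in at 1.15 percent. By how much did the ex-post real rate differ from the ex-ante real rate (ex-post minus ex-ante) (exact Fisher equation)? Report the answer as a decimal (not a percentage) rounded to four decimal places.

0.0463

Ex-ante: (1 + 0.1085)/(1 + 0.0561) − 1 = 4.9617%
Ex-post: (1 + 0.1085)/(1 + 0.0115) − 1 = 9.5897%
Difference (ex-post − ex-ante) = 4.6281% → 0.0463.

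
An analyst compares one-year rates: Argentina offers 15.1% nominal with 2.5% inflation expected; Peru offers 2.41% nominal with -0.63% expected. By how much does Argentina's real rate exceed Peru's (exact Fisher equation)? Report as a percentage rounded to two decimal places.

Argentina: (1 + 0.1510)/(1 + 0.0250) − 1 = 12.2927%
Peru: (1 + 0.0241)/(1 − 0.0063) − 1 = 3.0593%
Differential = 12.2927% − 3.0593% = 9.2334% → 9.23%.

9.23%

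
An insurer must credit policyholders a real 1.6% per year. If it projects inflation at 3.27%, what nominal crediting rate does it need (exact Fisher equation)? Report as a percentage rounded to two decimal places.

4.92%

(1 + i) = (1 + r)(1 + π) = 1.01600 × 1.03270 = 1.0492232
i = 1.0492232 − 1, so the required nominal rate is 4.92%.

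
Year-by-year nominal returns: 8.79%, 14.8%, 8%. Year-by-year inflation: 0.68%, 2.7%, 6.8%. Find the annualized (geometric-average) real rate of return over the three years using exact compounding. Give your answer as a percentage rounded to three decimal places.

6.895%

Compound the nominal returns: 1.0879 × 1.1480 × 1.0800 = 1.34882194.
Compound inflation: 1.0068 × 1.0270 × 1.0680 = 1.10429448.
Deflate: 1.34882194 / 1.10429448 = 1.22143319.
Annualized real rate = 1.22143319^(1/3) − 1 = 6.8948% → 6.895%.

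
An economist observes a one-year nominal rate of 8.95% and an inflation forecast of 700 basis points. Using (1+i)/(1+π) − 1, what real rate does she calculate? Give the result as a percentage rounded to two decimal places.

1.82%

By the Fisher identity, 1 + r = (1 + i)/(1 + π).
1 + r = 1.08950 / 1.07000 = 1.018224
r = 1.018224 − 1 = 1.8224%, i.e. 1.82%.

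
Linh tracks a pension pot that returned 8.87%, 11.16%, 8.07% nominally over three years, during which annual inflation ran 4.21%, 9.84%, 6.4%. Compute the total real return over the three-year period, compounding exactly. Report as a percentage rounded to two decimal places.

Compound the nominal returns: 1.0887 × 1.1116 × 1.0807 = 1.307862.
Compound inflation: 1.0421 × 1.0984 × 1.0640 = 1.217900.
Deflate: 1.307862 / 1.217900 = 1.073867.
Total real return = 1.073867 − 1 → 7.39%.

7.39%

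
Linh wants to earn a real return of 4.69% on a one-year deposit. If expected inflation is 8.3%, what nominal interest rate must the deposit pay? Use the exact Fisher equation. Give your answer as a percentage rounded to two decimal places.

13.38%

(1 + i) = (1 + r)(1 + π) = 1.04690 × 1.08300 = 1.1337927
i = 1.1337927 − 1, so the required nominal rate is 13.38%.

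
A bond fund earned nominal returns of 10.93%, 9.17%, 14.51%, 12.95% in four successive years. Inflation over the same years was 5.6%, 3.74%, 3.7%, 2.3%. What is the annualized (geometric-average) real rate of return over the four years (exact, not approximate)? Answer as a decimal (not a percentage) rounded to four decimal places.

Nominal growth factor = 1.1093 × 1.0917 × 1.1451 × 1.1295 = 1.56632534
Price-level growth factor = 1.0560 × 1.0374 × 1.0370 × 1.0230 = 1.16215633
Real growth factor = 1.56632534 / 1.16215633 = 1.34777508
Annualized real rate = 1.34777508^(1/4) − 1 = 7.7468% → 0.0775.

0.0775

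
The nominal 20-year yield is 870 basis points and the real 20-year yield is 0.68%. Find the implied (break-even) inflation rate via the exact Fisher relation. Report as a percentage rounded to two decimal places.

(1 + π) = (1 + i)/(1 + r) = 1.08700 / 1.00680 = 1.079658
Break-even inflation = 1.079658 − 1 → 7.97%.

7.97%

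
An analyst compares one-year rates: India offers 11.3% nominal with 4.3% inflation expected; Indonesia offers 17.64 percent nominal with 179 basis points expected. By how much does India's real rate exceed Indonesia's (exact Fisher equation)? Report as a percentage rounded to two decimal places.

-8.86%

India: (1 + 0.1130)/(1 + 0.0430) − 1 = 6.7114%
Indonesia: (1 + 0.1764)/(1 + 0.0179) − 1 = 15.5713%
Differential = 6.7114% − 15.5713% = -8.8599% → -8.86%.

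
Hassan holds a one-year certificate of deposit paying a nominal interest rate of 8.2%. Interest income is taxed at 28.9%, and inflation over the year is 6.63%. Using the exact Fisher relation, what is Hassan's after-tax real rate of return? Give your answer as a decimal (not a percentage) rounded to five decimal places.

After-tax nominal return = 8.2% × (1 − 0.289) = 5.8302%.
1 + r = 1.058302 / 1.06630 = 0.992499
After-tax real rate = 0.992499 − 1 → -0.00750.

-0.00750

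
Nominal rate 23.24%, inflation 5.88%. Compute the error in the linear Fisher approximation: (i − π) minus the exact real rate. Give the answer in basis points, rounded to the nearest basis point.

Approximate: r ≈ 23.240% − 5.880% = 17.3600%
Exact: (1 + 0.2324)/(1 + 0.0588) − 1 = 16.3959%
Error = 17.3600% − 16.3959% = 0.9641% → 96 basis points.

96 basis points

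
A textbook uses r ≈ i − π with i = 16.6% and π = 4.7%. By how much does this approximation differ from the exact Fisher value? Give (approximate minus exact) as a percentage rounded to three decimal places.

0.534%

Approximate: r ≈ 16.600% − 4.700% = 11.9000%
Exact: (1 + 0.1660)/(1 + 0.0470) − 1 = 11.3658%
Error = 11.9000% − 11.3658% = 0.5342% → 0.534%.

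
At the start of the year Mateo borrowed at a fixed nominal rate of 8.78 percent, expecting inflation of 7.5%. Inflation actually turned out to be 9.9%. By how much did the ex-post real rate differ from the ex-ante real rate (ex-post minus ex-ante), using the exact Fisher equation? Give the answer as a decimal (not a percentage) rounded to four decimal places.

-0.0221

Ex-ante: (1 + 0.0878)/(1 + 0.0750) − 1 = 1.1907%
Ex-post: (1 + 0.0878)/(1 + 0.0990) − 1 = -1.0191%
Difference (ex-post − ex-ante) = -2.2098% → -0.0221.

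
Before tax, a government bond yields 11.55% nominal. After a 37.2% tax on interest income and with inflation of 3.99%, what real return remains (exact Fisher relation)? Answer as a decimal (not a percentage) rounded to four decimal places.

After-tax nominal return = 11.55% × (1 − 0.372) = 7.2534%.
1 + r = 1.072534 / 1.03990 = 1.031382
After-tax real rate = 1.031382 − 1 → 0.0314.

0.0314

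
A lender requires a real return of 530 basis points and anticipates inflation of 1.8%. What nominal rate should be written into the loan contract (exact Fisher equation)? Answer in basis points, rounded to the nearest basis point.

720 basis points

(1 + i) = (1 + r)(1 + π) = 1.05300 × 1.01800 = 1.071954
i = 1.071954 − 1, so the required nominal rate is 720 basis points.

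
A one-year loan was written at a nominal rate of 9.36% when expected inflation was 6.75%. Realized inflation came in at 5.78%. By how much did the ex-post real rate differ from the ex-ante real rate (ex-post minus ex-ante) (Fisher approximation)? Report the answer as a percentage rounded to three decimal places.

0.970%

Ex-ante: 9.36% − 6.75% = 2.610%
Ex-post: 9.36% − 5.78% = 3.580%
Difference (ex-post − ex-ante) = 0.9700% → 0.970%.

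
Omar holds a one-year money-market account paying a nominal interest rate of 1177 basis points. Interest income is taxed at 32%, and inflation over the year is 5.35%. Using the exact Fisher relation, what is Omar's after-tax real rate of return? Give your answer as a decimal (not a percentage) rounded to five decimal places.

After-tax nominal return = 11.77% × (1 − 0.32) = 8.0036%.
1 + r = 1.080036 / 1.05350 = 1.025188
After-tax real rate = 1.025188 − 1 → 0.02519.

0.02519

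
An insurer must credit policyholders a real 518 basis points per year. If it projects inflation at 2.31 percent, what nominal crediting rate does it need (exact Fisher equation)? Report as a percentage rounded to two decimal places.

(1 + i) = (1 + r)(1 + π) = 1.05180 × 1.02310 = 1.07609658
i = 1.07609658 − 1, so the required nominal rate is 7.61%.

7.61%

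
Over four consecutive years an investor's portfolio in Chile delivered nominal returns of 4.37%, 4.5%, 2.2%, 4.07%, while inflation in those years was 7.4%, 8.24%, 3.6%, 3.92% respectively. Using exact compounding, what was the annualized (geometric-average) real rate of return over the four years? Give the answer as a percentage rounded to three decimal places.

Compound the nominal returns: 1.0437 × 1.0450 × 1.0220 × 1.0407 = 1.16002787.
Compound inflation: 1.0740 × 1.0824 × 1.0360 × 1.0392 = 1.25155794.
Deflate: 1.16002787 / 1.25155794 = 0.92686710.
Annualized real rate = 0.92686710^(1/4) − 1 = -1.8807% → -1.881%.

-1.881%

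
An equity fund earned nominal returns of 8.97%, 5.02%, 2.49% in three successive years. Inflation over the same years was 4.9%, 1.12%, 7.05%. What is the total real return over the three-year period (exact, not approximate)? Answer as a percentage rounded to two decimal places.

3.29%

Compound the nominal returns: 1.0897 × 1.0502 × 1.0249 = 1.172899.
Compound inflation: 1.0490 × 1.0112 × 1.0705 = 1.135532.
Deflate: 1.172899 / 1.135532 = 1.032907.
Total real return = 1.032907 − 1 → 3.29%.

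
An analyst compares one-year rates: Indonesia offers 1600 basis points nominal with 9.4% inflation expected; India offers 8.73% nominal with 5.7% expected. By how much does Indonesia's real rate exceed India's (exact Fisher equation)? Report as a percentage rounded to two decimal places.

Indonesia: (1 + 0.1600)/(1 + 0.0940) − 1 = 6.0329%
India: (1 + 0.0873)/(1 + 0.0570) − 1 = 2.8666%
Differential = 6.0329% − 2.8666% = 3.1663% → 3.17%.

3.17%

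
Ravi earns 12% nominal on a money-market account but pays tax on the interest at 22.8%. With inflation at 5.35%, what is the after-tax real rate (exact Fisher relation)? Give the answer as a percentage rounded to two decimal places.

3.72%

After-tax nominal return = 12% × (1 − 0.228) = 9.2640%.
1 + r = 1.09264 / 1.05350 = 1.037152
After-tax real rate = 1.037152 − 1 → 3.72%.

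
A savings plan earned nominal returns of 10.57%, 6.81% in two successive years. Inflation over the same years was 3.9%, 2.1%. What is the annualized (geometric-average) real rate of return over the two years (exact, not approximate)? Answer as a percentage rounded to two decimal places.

5.51%

Compound the nominal returns: 1.1057 × 1.0681 = 1.18099817.
Compound inflation: 1.0390 × 1.0210 = 1.06081900.
Deflate: 1.18099817 / 1.06081900 = 1.11328904.
Annualized real rate = 1.11328904^(1/2) − 1 = 5.5125% → 5.51%.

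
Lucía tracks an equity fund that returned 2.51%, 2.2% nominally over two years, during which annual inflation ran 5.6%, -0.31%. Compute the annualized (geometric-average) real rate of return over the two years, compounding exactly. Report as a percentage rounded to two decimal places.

-0.24%

Compound the nominal returns: 1.0251 × 1.0220 = 1.04765220.
Compound inflation: 1.0560 × 0.9969 = 1.05272640.
Deflate: 1.04765220 / 1.05272640 = 0.99517994.
Annualized real rate = 0.99517994^(1/2) − 1 = -0.2413% → -0.24%.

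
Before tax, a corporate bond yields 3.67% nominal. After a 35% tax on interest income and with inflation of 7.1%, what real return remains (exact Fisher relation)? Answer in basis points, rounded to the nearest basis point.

After-tax nominal return = 3.67% × (1 − 0.35) = 2.3855%.
1 + r = 1.023855 / 1.07100 = 0.955980
After-tax real rate = 0.955980 − 1 → -440 basis points.

-440 basis points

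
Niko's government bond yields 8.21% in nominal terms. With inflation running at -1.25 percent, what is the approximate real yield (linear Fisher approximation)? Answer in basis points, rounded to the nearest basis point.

r ≈ i − π = 8.21% − (-1.25%) = 946 basis points.

946 basis points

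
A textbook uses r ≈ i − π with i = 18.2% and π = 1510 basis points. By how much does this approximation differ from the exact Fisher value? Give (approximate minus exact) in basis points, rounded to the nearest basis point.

41 basis points

Approximate: r ≈ 18.200% − 15.100% = 3.1000%
Exact: (1 + 0.1820)/(1 + 0.1510) − 1 = 2.6933%
Error = 3.1000% − 2.6933% = 0.4067% → 41 basis points.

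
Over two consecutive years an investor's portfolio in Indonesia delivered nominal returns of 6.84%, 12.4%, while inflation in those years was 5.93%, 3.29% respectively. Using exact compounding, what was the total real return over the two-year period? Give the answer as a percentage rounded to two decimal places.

9.75%

Nominal growth factor = 1.0684 × 1.1240 = 1.200882
Price-level growth factor = 1.0593 × 1.0329 = 1.094151
Real growth factor = 1.200882 / 1.094151 = 1.097547
Total real return = 1.097547 − 1 → 9.75%.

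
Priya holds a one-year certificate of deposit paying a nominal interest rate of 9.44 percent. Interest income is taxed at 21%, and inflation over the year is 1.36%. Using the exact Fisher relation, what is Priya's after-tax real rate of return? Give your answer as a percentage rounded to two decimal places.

After-tax nominal return = 9.44% × (1 − 0.21) = 7.4576%.
1 + r = 1.074576 / 1.01360 = 1.060158
After-tax real rate = 1.060158 − 1 → 6.02%.

6.02%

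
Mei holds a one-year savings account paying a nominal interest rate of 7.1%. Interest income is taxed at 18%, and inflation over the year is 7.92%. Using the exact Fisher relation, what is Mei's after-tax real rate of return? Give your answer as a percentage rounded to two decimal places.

After-tax nominal return = 7.1% × (1 − 0.18) = 5.8220%.
1 + r = 1.05822 / 1.07920 = 0.980560
After-tax real rate = 0.980560 − 1 → -1.94%.

-1.94%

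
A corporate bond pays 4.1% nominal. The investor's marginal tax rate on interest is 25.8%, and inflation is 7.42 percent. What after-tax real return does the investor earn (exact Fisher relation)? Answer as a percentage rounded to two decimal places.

After-tax nominal return = 4.1% × (1 − 0.258) = 3.0422%.
1 + r = 1.030422 / 1.07420 = 0.959246
After-tax real rate = 0.959246 − 1 → -4.08%.

-4.08%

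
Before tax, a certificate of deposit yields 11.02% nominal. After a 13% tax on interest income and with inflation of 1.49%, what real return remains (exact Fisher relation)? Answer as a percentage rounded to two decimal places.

After-tax nominal return = 11.02% × (1 − 0.13) = 9.5874%.
1 + r = 1.095874 / 1.01490 = 1.079785
After-tax real rate = 1.079785 − 1 → 7.98%.

7.98%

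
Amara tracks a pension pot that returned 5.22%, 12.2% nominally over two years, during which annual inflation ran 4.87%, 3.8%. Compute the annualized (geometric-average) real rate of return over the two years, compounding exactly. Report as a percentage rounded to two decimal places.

Nominal growth factor = 1.0522 × 1.1220 = 1.18056840
Price-level growth factor = 1.0487 × 1.0380 = 1.08855060
Real growth factor = 1.18056840 / 1.08855060 = 1.08453240
Annualized real rate = 1.08453240^(1/2) − 1 = 4.1409% → 4.14%.

4.14%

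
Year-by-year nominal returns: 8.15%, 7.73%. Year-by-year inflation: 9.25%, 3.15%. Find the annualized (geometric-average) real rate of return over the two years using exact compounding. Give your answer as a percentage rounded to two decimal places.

1.68%

Nominal growth factor = 1.0815 × 1.0773 = 1.16509995
Price-level growth factor = 1.0925 × 1.0315 = 1.12691375
Real growth factor = 1.16509995 / 1.12691375 = 1.03388565
Annualized real rate = 1.03388565^(1/2) − 1 = 1.6802% → 1.68%.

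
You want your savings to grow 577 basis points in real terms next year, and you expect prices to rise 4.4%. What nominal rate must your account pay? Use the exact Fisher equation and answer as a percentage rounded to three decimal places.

(1 + i) = (1 + r)(1 + π) = 1.05770 × 1.04400 = 1.1042388
i = 1.1042388 − 1, so the required nominal rate is 10.424%.

10.424%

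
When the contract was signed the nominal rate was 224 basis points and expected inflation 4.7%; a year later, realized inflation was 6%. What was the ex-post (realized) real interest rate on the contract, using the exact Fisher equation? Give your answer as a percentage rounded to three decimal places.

-3.547%

Ex-post: (1 + 0.0224)/(1 + 0.0600) − 1 = -3.5472%
So the realized real rate is -3.547%.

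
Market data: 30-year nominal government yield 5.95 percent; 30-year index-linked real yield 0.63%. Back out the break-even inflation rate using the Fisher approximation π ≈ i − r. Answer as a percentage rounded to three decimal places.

5.320%

π ≈ i − r = 5.95% − 0.63% → 5.320%.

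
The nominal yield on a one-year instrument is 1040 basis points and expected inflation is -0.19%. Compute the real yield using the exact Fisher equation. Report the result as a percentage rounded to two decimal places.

10.61%

By the Fisher equation, 1 + r = (1 + i)/(1 + π).
1 + r = 1.10400 / 0.99810 = 1.106102
r = 1.106102 − 1 = 10.6102%, i.e. 10.61%.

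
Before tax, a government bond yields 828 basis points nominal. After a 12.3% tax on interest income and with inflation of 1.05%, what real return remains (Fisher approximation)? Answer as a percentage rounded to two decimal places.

6.21%

After-tax nominal return = 8.28% × (1 − 0.123) = 7.26156%.
r ≈ 7.26156% − 1.05% → 6.21%.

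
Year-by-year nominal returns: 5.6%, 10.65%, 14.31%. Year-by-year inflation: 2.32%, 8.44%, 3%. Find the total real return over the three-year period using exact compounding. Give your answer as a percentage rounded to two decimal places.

Compound the nominal returns: 1.0560 × 1.1065 × 1.1431 = 1.335671.
Compound inflation: 1.0232 × 1.0844 × 1.0300 = 1.142845.
Deflate: 1.335671 / 1.142845 = 1.168725.
Total real return = 1.168725 − 1 → 16.87%.

16.87%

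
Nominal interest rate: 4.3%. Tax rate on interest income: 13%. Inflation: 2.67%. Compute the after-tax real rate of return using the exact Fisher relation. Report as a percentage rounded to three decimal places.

1.043%

After-tax nominal return = 4.3% × (1 − 0.13) = 3.7410%.
1 + r = 1.03741 / 1.02670 = 1.010431
After-tax real rate = 1.010431 − 1 → 1.043%.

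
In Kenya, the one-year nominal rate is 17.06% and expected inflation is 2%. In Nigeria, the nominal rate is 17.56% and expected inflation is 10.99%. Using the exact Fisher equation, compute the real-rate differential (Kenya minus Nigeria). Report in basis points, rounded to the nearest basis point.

885 basis points

Kenya: (1 + 0.1706)/(1 + 0.0200) − 1 = 14.7647%
Nigeria: (1 + 0.1756)/(1 + 0.1099) − 1 = 5.9195%
Differential = 14.7647% − 5.9195% = 8.8453% → 885 basis points.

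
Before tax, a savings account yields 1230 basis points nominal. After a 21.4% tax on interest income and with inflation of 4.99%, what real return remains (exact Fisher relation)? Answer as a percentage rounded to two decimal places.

After-tax nominal return = 12.3% × (1 − 0.214) = 9.6678%.
1 + r = 1.096678 / 1.04990 = 1.044555
After-tax real rate = 1.044555 − 1 → 4.46%.

4.46%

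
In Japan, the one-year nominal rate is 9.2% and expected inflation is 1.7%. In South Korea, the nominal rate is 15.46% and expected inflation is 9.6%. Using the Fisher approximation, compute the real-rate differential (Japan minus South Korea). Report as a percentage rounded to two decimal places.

1.64%

Japan: 9.2% − 1.7% = 7.500%
South Korea: 15.46% − 9.6% = 5.860%
Differential = 1.640% → 1.64%.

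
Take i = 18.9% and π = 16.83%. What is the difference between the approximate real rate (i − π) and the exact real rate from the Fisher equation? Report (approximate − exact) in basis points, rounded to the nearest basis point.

30 basis points

Approximate: r ≈ 18.900% − 16.830% = 2.0700%
Exact: (1 + 0.1890)/(1 + 0.1683) − 1 = 1.7718%
Error = 2.0700% − 1.7718% = 0.2982% → 30 basis points.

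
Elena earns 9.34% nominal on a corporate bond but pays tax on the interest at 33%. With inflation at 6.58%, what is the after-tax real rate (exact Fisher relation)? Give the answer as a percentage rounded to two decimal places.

After-tax nominal return = 9.34% × (1 − 0.33) = 6.2578%.
1 + r = 1.062578 / 1.06580 = 0.996977
After-tax real rate = 0.996977 − 1 → -0.30%.

-0.30%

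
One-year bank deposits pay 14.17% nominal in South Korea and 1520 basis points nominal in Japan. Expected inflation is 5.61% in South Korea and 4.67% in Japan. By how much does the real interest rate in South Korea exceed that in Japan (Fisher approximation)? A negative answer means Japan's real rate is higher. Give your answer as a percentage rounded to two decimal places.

South Korea: 14.17% − 5.61% = 8.560%
Japan: 15.2% − 4.67% = 10.530%
Differential = -1.970% → -1.97%.

-1.97%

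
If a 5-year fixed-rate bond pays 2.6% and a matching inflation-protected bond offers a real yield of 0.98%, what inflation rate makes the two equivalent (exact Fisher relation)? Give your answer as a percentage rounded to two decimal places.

1.60%

(1 + π) = (1 + i)/(1 + r) = 1.02600 / 1.00980 = 1.016043
Break-even inflation = 1.016043 − 1 → 1.60%.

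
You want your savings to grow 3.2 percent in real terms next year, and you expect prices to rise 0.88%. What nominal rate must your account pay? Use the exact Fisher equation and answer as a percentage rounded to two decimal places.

4.11%

(1 + i) = (1 + r)(1 + π) = 1.03200 × 1.00880 = 1.0410816
i = 1.0410816 − 1, so the required nominal rate is 4.11%.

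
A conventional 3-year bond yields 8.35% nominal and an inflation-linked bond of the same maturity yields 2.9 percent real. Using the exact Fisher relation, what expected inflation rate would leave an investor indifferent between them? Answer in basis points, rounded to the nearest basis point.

530 basis points

(1 + π) = (1 + i)/(1 + r) = 1.08350 / 1.02900 = 1.052964
Break-even inflation = 1.052964 − 1 → 530 basis points.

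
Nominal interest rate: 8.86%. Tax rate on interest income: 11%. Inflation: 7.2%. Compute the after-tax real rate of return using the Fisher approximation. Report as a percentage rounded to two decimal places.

After-tax nominal return = 8.86% × (1 − 0.11) = 7.8854%.
r ≈ 7.8854% − 7.2% → 0.69%.

0.69%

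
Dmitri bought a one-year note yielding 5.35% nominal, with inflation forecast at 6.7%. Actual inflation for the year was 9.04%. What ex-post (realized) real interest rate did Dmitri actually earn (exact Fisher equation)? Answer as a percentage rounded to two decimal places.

-3.38%

Ex-post: (1 + 0.0535)/(1 + 0.0904) − 1 = -3.3841%
So the realized real rate is -3.38%.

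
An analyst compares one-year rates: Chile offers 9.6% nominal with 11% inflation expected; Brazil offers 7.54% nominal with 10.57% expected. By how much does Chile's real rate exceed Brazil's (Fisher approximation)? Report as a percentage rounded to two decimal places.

1.63%

Chile: 9.6% − 11% = -1.400%
Brazil: 7.54% − 10.57% = -3.030%
Differential = 1.630% → 1.63%.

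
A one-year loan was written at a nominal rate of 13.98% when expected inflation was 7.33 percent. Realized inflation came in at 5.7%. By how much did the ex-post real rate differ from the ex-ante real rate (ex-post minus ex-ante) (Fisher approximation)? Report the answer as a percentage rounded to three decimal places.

Ex-ante: 13.98% − 7.33% = 6.650%
Ex-post: 13.98% − 5.7% = 8.280%
Difference (ex-post − ex-ante) = 1.6300% → 1.630%.

1.630%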